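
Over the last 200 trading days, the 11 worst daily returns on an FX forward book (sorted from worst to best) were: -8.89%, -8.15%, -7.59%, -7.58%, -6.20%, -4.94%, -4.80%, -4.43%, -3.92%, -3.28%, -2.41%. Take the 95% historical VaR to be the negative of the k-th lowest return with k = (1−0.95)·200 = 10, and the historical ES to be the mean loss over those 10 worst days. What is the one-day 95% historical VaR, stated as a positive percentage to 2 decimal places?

3.28%

k = 10; the 10th lowest return is -3.28%, so VaR = 3.28%.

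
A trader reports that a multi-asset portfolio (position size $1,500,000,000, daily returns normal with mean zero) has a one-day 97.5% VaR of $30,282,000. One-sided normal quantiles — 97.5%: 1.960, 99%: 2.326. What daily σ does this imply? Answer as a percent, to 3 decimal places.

VaR as a fraction: $30,282,000 / $1,500,000,000 = 2.019%.
σ = VaR / z = 2.019% / 1.960 = 1.030%.

1.030%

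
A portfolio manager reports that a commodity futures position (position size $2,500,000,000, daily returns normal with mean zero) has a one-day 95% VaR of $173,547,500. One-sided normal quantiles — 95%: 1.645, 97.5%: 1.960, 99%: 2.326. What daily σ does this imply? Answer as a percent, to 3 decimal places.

VaR as a fraction: $173,547,500 / $2,500,000,000 = 6.942%.
σ = VaR / z = 6.942% / 1.645 = 4.220%.

4.220%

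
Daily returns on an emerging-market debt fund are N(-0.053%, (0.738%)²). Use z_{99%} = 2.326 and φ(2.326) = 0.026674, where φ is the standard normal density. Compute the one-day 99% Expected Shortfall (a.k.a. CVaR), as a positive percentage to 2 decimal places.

2.02%

Tail multiplier: φ(z)/(1−α) = 0.026674 / 0.01 = 2.667.
ES = −(-0.053%) + 0.738% × 2.667 = 2.021%.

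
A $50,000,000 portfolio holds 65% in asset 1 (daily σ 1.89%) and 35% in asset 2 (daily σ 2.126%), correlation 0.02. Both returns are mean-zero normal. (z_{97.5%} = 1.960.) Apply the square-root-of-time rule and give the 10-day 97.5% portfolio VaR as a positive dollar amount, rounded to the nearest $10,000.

σ_p = √(0.65²·1.89² + 0.35²·2.126² + 2·0.02·0.65·0.35·1.89·2.126) = 1.449%.
σ_{10d} = 1.449% × √10 = 4.582%.
VaR = 1.960 × 4.582% = 8.981%; on $50,000,000 that is $4,490,500.

$4,490,000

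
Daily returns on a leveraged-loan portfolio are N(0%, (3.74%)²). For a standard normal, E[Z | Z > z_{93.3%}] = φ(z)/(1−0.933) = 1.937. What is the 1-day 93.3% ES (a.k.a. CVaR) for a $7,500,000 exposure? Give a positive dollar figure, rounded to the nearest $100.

ES = 3.74% × 1.937 = 7.244%.
On $7,500,000: 0.07244 × $7,500,000 = $543,300.

$543,300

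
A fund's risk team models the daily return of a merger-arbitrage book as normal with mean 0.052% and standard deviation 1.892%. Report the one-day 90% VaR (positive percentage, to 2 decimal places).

2.37%

At 90% one-sided, z = 1.282.
VaR = −μ + z·σ = −(0.052%) + 1.282 × 1.892% = 2.374%.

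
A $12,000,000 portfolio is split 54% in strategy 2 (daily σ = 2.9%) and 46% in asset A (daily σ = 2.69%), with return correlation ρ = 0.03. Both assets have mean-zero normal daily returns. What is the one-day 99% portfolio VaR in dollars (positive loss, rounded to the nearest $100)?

σ_p² = 0.54²·2.9² + 0.46²·2.69² + 2·0.03·0.54·0.46·2.9·2.69 = 4.0998 (%²).
σ_p = √4.0998 = 2.025%.
At 99%, z = 2.326.
VaR = 2.326 × 2.025% = 4.710%; on $12,000,000 that is $565,200.

$565,200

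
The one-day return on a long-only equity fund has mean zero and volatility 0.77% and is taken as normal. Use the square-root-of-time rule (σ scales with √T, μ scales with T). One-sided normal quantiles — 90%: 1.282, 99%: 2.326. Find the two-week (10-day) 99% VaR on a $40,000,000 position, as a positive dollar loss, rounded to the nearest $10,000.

σ_{10d} = 0.77% × √10 = 2.435%.
VaR = 2.326 × 2.435% = 5.664%.
On $40,000,000: 0.05664 × $40,000,000 = $2,265,600.

$2,270,000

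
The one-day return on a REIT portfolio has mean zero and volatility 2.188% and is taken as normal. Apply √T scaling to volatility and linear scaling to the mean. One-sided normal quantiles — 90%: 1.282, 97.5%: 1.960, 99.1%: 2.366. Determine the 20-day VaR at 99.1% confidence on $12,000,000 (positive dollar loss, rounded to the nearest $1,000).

$2,778,000

σ_{20d} = 2.188% × √20 = 9.785%.
VaR = 2.366 × 9.785% = 23.151%.
On $12,000,000: 0.23151 × $12,000,000 = $2,778,120.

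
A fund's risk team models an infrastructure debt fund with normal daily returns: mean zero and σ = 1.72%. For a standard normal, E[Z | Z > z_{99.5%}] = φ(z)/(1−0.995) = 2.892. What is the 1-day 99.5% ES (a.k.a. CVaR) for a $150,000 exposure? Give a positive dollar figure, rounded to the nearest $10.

$7,460

ES = 1.72% × 2.892 = 4.974%.
On $150,000: 0.04974 × $150,000 = $7,461.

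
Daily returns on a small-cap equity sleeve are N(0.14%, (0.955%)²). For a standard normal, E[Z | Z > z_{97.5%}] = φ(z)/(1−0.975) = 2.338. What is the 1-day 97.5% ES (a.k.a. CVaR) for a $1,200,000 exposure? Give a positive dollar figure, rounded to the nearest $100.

ES = −(0.14%) + 0.955% × 2.338 = 2.093%.
On $1,200,000: 0.02093 × $1,200,000 = $25,116.

$25,100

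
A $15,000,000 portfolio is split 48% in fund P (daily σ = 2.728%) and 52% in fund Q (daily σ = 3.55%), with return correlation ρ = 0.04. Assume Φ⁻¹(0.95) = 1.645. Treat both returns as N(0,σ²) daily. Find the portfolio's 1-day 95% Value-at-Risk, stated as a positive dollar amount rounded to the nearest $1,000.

σ_p² = 0.48²·2.728² + 0.52²·3.55² + 2·0.04·0.48·0.52·2.728·3.55 = 5.3157 (%²).
σ_p = √5.3157 = 2.306%.
VaR = 1.645 × 2.306% = 3.793%; on $15,000,000 that is $568,950.

$569,000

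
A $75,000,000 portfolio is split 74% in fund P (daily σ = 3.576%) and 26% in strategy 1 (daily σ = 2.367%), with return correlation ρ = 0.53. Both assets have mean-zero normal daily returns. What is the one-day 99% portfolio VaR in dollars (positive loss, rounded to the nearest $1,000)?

σ_p² = 0.74²·3.576² + 0.26²·2.367² + 2·0.53·0.74·0.26·3.576·2.367 = 9.1076 (%²).
σ_p = √9.1076 = 3.018%.
At 99%, z = 2.326.
VaR = 2.326 × 3.018% = 7.020%; on $75,000,000 that is $5,265,000.

$5,265,000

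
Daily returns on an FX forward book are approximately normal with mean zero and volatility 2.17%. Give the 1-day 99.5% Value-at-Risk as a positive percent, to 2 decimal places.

At 99.5% one-sided, z = 2.576.
VaR = z·σ = 2.576 × 2.17% = 5.590%.

5.59%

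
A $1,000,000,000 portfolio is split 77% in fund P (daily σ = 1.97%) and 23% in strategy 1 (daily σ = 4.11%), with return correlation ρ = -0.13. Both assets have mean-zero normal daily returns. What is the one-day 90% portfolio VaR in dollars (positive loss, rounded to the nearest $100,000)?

σ_p² = 0.77²·1.97² + 0.23²·4.11² + 2·-0.13·0.77·0.23·1.97·4.11 = 2.8218 (%²).
σ_p = √2.8218 = 1.680%.
At 90%, z = 1.282.
VaR = 1.282 × 1.680% = 2.154%; on $1,000,000,000 that is $21,540,000.

$21,500,000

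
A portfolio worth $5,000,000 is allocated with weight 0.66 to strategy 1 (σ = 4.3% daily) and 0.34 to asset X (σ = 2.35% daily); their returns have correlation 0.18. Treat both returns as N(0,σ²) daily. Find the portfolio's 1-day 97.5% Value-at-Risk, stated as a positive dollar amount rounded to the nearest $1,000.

$302,000

σ_p² = 0.66²·4.3² + 0.34²·2.35² + 2·0.18·0.66·0.34·4.3·2.35 = 9.5090 (%²).
σ_p = √9.5090 = 3.084%.
At 97.5%, z = 1.960.
VaR = 1.960 × 3.084% = 6.045%; on $5,000,000 that is $302,250.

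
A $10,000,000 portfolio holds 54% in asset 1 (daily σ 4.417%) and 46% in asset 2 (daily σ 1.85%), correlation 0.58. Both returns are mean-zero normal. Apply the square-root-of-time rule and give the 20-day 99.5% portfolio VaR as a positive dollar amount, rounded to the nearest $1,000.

$3,411,000

σ_p = √(0.54²·4.417² + 0.46²·1.85² + 2·0.58·0.54·0.46·4.417·1.85) = 2.961%.
σ_{20d} = 2.961% × √20 = 13.242%.
z(99.5%) = 2.576.
VaR = 2.576 × 13.242% = 34.111%; on $10,000,000 that is $3,411,100.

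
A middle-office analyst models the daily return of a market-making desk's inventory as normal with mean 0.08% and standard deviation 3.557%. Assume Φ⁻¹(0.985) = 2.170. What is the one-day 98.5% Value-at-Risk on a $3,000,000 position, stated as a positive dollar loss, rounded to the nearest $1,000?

$229,000

VaR = −μ + z·σ = −(0.08%) + 2.170 × 3.557% = 7.639%.
On $3,000,000: 0.07639 × $3,000,000 = $229,170.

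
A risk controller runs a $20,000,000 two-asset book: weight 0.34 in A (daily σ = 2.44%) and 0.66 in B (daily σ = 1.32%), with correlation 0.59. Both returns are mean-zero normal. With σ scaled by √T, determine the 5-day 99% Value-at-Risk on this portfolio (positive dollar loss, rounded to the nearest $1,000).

σ_p = √(0.34²·2.44² + 0.66²·1.32² + 2·0.59·0.34·0.66·2.44·1.32) = 1.517%.
σ_{5d} = 1.517% × √5 = 3.392%.
z(99%) = 2.326.
VaR = 2.326 × 3.392% = 7.890%; on $20,000,000 that is $1,578,000.

$1,578,000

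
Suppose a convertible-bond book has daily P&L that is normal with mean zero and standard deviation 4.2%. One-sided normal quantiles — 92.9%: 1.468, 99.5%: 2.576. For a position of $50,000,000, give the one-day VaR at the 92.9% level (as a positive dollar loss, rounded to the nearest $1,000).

VaR = z·σ = 1.468 × 4.2% = 6.166%.
On $50,000,000: 0.06166 × $50,000,000 = $3,083,000.

$3,083,000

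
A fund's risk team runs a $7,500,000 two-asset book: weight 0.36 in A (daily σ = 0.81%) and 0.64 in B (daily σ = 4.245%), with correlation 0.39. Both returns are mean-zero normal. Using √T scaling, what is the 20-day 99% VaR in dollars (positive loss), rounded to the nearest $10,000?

$2,220,000

σ_p = √(0.36²·0.81² + 0.64²·4.245² + 2·0.39·0.36·0.64·0.81·4.245) = 2.843%.
σ_{20d} = 2.843% × √20 = 12.714%.
z(99%) = 2.326.
VaR = 2.326 × 12.714% = 29.573%; on $7,500,000 that is $2,217,975.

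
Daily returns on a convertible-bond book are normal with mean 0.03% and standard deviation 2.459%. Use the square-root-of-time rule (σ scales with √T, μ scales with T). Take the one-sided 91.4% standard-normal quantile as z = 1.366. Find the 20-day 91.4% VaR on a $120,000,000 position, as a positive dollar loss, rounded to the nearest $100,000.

$17,300,000

σ_{20d} = 2.459% × √20 = 10.997%; μ_{20d} = 20 × 0.03% = 0.600%.
VaR = −(0.600%) + 1.366 × 10.997% = 14.422%.
On $120,000,000: 0.14422 × $120,000,000 = $17,306,400.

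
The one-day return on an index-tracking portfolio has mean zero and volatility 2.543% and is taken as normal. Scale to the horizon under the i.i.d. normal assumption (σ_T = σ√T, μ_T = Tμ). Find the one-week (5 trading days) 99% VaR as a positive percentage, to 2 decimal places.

13.23%

At 99%, z = 2.326.
σ_{5d} = 2.543% × √5 = 5.686%.
VaR = 2.326 × 5.686% = 13.226%.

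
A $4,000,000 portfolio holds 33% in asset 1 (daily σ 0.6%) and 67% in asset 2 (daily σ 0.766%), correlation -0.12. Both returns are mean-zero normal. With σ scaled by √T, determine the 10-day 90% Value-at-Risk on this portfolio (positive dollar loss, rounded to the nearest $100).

$85,500

σ_p = √(0.33²·0.6² + 0.67²·0.766² + 2·-0.12·0.33·0.67·0.6·0.766) = 0.527%.
σ_{10d} = 0.527% × √10 = 1.667%.
z(90%) = 1.282.
VaR = 1.282 × 1.667% = 2.137%; on $4,000,000 that is $85,480.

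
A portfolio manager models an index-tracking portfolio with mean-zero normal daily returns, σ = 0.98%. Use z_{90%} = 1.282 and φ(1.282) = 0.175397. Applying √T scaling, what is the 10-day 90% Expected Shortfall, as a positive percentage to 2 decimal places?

σ_{10d} = 0.98% × √10 = 3.099%.
ES multiplier = φ(z)/(1−α) = 0.175397/0.1 = 1.754.
ES = 3.099% × 1.754 = 5.436%.

5.44%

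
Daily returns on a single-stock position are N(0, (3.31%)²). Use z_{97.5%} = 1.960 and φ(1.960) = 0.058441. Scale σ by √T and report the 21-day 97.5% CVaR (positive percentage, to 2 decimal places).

σ_{21d} = 3.31% × √21 = 15.168%.
ES multiplier = φ(z)/(1−α) = 0.058441/0.025 = 2.338.
ES = 15.168% × 2.338 = 35.463%.

35.46%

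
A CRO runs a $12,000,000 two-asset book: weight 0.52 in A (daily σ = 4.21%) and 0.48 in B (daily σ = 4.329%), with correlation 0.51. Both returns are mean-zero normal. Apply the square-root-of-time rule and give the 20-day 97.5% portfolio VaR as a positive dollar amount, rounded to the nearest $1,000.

$3,900,000

σ_p = √(0.52²·4.21² + 0.48²·4.329² + 2·0.51·0.52·0.48·4.21·4.329) = 3.708%.
σ_{20d} = 3.708% × √20 = 16.583%.
z(97.5%) = 1.960.
VaR = 1.960 × 16.583% = 32.503%; on $12,000,000 that is $3,900,360.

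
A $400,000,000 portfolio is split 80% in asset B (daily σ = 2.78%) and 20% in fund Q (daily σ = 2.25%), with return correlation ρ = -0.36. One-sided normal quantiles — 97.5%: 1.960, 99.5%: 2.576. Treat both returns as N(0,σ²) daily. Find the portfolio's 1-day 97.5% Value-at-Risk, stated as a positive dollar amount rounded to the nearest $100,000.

$16,500,000

σ_p² = 0.8²·2.78² + 0.2²·2.25² + 2·-0.36·0.8·0.2·2.78·2.25 = 4.4281 (%²).
σ_p = √4.4281 = 2.104%.
VaR = 1.960 × 2.104% = 4.124%; on $400,000,000 that is $16,496,000.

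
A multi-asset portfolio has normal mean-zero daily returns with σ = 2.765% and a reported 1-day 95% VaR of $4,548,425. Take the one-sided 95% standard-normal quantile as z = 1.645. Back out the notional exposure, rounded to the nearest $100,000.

VaR as a fraction of value: z·σ = 1.645 × 2.765% = 4.54842%.
Position = $4,548,425 / 0.0454842 = $100,000,000.

$100,000,000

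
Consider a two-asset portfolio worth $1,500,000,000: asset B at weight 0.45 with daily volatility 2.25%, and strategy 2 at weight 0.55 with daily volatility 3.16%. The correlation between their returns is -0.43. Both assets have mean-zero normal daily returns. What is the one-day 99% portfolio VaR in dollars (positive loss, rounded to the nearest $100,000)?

$55,500,000

σ_p² = 0.45²·2.25² + 0.55²·3.16² + 2·-0.43·0.45·0.55·2.25·3.16 = 2.5324 (%²).
σ_p = √2.5324 = 1.591%.
At 99%, z = 2.326.
VaR = 2.326 × 1.591% = 3.701%; on $1,500,000,000 that is $55,515,000.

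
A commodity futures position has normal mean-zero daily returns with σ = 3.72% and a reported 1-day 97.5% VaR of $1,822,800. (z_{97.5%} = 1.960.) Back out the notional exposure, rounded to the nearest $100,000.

$25,000,000

VaR as a fraction of value: z·σ = 1.960 × 3.72% = 7.2912%.
Position = $1,822,800 / 0.072912 = $25,000,000.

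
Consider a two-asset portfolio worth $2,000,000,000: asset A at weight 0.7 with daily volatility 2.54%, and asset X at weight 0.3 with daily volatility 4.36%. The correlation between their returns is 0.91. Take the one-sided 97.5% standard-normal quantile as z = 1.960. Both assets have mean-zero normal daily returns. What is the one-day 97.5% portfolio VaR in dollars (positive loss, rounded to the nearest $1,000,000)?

σ_p² = 0.7²·2.54² + 0.3²·4.36² + 2·0.91·0.7·0.3·2.54·4.36 = 9.1048 (%²).
σ_p = √9.1048 = 3.017%.
VaR = 1.960 × 3.017% = 5.913%; on $2,000,000,000 that is $118,260,000.

$118,000,000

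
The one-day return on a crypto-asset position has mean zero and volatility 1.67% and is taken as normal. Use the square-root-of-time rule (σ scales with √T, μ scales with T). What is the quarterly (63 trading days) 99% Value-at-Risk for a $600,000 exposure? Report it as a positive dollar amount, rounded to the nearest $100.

$185,000

At 99%, z = 2.326.
σ_{63d} = 1.67% × √63 = 13.255%.
VaR = 2.326 × 13.255% = 30.831%.
On $600,000: 0.30831 × $600,000 = $184,986.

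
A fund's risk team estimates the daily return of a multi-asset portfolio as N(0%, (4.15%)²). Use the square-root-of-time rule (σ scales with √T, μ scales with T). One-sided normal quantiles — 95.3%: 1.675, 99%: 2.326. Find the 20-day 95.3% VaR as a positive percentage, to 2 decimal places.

31.09%

σ_{20d} = 4.15% × √20 = 18.559%.
VaR = 1.675 × 18.559% = 31.086%.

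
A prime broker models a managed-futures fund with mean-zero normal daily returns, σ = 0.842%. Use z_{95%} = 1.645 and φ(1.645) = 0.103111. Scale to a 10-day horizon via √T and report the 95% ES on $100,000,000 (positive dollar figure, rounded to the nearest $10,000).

$5,490,000

σ_{10d} = 0.842% × √10 = 2.663%.
ES multiplier = φ(z)/(1−α) = 0.103111/0.05 = 2.062.
ES = 2.663% × 2.062 = 5.491%; on $100,000,000: $5,491,000.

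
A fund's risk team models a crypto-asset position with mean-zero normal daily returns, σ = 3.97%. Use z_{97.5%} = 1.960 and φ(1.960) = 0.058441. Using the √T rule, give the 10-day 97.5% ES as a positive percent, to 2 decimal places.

σ_{10d} = 3.97% × √10 = 12.554%.
ES multiplier = φ(z)/(1−α) = 0.058441/0.025 = 2.338.
ES = 12.554% × 2.338 = 29.351%.

29.35%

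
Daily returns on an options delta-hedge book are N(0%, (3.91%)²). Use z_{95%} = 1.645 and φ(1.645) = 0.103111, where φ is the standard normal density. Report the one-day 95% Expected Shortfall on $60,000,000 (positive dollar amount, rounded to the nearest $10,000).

Tail multiplier: φ(z)/(1−α) = 0.103111 / 0.05 = 2.062.
ES = 3.91% × 2.062 = 8.062%.
On $60,000,000: 0.08062 × $60,000,000 = $4,837,200.

$4,840,000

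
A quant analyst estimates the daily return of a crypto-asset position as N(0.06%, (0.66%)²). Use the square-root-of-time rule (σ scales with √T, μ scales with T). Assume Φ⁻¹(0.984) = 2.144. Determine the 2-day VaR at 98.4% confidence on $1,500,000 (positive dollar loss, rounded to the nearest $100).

σ_{2d} = 0.66% × √2 = 0.933%; μ_{2d} = 2 × 0.06% = 0.120%.
VaR = −(0.120%) + 2.144 × 0.933% = 1.880%.
On $1,500,000: 0.01880 × $1,500,000 = $28,200.

$28,200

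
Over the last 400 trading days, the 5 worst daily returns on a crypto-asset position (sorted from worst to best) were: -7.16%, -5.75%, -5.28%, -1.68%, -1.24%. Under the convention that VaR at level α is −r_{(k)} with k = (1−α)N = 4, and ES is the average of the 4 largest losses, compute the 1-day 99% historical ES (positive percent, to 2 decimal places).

4.97%

The 4 worst returns sum to -19.87%.
ES = −(-19.87%) / 4 = 4.9675% ≈ 4.97%.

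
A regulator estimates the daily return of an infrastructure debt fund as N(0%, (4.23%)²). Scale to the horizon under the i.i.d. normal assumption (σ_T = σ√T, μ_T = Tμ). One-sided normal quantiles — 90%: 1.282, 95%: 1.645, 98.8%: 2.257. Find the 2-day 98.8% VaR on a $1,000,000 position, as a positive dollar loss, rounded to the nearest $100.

$135,000

σ_{2d} = 4.23% × √2 = 5.982%.
VaR = 2.257 × 5.982% = 13.501%.
On $1,000,000: 0.13501 × $1,000,000 = $135,010.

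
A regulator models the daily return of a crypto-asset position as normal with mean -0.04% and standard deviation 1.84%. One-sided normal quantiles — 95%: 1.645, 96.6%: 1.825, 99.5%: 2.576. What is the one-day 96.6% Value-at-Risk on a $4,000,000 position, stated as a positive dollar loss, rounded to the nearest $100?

$135,900

VaR = −μ + z·σ = −(-0.04%) + 1.825 × 1.84% = 3.398%.
On $4,000,000: 0.03398 × $4,000,000 = $135,920.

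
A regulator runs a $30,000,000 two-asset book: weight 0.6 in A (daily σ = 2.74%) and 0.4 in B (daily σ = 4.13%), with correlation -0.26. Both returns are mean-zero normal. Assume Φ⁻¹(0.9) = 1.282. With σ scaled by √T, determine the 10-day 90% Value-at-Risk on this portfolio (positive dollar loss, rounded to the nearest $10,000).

$2,440,000

σ_p = √(0.6²·2.74² + 0.4²·4.13² + 2·-0.26·0.6·0.4·2.74·4.13) = 2.005%.
σ_{10d} = 2.005% × √10 = 6.340%.
VaR = 1.282 × 6.340% = 8.128%; on $30,000,000 that is $2,438,400.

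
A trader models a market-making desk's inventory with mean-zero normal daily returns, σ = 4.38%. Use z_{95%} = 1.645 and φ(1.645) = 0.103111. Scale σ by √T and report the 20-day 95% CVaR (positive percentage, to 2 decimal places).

40.39%

σ_{20d} = 4.38% × √20 = 19.588%.
ES multiplier = φ(z)/(1−α) = 0.103111/0.05 = 2.062.
ES = 19.588% × 2.062 = 40.390%.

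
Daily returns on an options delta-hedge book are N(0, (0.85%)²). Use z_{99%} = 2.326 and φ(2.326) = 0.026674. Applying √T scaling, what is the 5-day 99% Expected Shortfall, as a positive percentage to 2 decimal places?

5.07%

σ_{5d} = 0.85% × √5 = 1.901%.
ES multiplier = φ(z)/(1−α) = 0.026674/0.01 = 2.667.
ES = 1.901% × 2.667 = 5.070%.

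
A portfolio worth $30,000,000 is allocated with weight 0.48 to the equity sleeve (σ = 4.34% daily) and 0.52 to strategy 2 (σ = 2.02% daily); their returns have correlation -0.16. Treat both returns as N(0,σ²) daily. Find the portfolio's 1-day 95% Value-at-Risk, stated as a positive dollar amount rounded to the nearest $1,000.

σ_p² = 0.48²·4.34² + 0.52²·2.02² + 2·-0.16·0.48·0.52·4.34·2.02 = 4.7428 (%²).
σ_p = √4.7428 = 2.178%.
At 95%, z = 1.645.
VaR = 1.645 × 2.178% = 3.583%; on $30,000,000 that is $1,074,900.

$1,075,000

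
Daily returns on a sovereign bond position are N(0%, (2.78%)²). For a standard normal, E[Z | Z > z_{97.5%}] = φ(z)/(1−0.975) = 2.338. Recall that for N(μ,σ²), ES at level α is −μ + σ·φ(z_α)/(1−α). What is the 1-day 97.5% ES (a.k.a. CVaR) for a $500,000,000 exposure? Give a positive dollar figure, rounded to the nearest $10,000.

$32,500,000

ES = 2.78% × 2.338 = 6.500%.
On $500,000,000: 0.06500 × $500,000,000 = $32,500,000.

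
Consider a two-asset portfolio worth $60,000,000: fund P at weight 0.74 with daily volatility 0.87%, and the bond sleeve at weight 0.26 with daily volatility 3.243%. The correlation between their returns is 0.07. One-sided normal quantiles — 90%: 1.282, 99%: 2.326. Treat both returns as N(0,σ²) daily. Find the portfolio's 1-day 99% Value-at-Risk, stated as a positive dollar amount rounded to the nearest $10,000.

σ_p² = 0.74²·0.87² + 0.26²·3.243² + 2·0.07·0.74·0.26·0.87·3.243 = 1.2014 (%²).
σ_p = √1.2014 = 1.096%.
VaR = 2.326 × 1.096% = 2.549%; on $60,000,000 that is $1,529,400.

$1,530,000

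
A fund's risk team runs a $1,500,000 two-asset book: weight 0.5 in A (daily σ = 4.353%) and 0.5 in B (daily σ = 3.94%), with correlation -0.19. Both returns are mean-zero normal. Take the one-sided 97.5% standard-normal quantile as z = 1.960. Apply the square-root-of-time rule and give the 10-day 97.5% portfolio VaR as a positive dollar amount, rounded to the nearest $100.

$245,800

σ_p = √(0.5²·4.353² + 0.5²·3.94² + 2·-0.19·0.5·0.5·4.353·3.94) = 2.644%.
σ_{10d} = 2.644% × √10 = 8.361%.
VaR = 1.960 × 8.361% = 16.388%; on $1,500,000 that is $245,820.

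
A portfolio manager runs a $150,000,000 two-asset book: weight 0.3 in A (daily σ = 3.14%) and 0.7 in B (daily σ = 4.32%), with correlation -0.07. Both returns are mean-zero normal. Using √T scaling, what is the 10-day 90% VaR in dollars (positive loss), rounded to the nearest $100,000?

σ_p = √(0.3²·3.14² + 0.7²·4.32² + 2·-0.07·0.3·0.7·3.14·4.32) = 3.104%.
σ_{10d} = 3.104% × √10 = 9.816%.
z(90%) = 1.282.
VaR = 1.282 × 9.816% = 12.584%; on $150,000,000 that is $18,876,000.

$18,900,000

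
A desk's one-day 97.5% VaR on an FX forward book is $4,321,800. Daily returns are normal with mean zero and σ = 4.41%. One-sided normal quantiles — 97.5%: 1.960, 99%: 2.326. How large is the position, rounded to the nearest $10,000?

VaR as a fraction of value: z·σ = 1.960 × 4.41% = 8.6436%.
Position = $4,321,800 / 0.086436 = $50,000,000.

$50,000,000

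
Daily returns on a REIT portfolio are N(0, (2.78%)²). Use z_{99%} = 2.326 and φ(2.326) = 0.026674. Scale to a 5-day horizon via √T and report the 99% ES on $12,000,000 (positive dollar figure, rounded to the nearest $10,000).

σ_{5d} = 2.78% × √5 = 6.216%.
ES multiplier = φ(z)/(1−α) = 0.026674/0.01 = 2.667.
ES = 6.216% × 2.667 = 16.578%; on $12,000,000: $1,989,360.

$1,990,000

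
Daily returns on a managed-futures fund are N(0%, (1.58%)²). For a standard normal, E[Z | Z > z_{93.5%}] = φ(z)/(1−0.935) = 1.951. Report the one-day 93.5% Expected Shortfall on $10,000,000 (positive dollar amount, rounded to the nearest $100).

ES = 1.58% × 1.951 = 3.083%.
On $10,000,000: 0.03083 × $10,000,000 = $308,300.

$308,300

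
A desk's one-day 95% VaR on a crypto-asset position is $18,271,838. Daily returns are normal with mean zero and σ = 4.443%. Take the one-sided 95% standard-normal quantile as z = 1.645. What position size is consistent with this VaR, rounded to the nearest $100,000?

$250,000,000

VaR as a fraction of value: z·σ = 1.645 × 4.443% = 7.30874%.
Position = $18,271,838 / 0.0730873 = $250,000,007.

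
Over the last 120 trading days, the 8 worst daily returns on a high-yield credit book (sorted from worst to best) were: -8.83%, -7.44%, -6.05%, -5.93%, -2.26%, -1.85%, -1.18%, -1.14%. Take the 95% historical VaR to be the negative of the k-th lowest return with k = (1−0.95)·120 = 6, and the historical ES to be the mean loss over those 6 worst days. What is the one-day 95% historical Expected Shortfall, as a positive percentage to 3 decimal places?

5.393%

The 6 worst returns sum to -32.36%.
ES = −(-32.36%) / 6 = 5.3933…% ≈ 5.393%.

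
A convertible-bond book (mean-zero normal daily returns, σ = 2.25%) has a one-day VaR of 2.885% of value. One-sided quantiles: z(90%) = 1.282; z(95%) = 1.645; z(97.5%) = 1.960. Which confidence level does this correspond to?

90%

Implied z = VaR/σ = 2.885 / 2.25 = 1.282.
This matches z(90%) = 1.282.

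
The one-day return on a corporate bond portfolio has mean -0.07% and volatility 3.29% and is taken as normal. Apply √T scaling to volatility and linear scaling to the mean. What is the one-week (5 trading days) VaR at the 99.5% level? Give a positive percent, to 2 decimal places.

19.30%

At 99.5%, z = 2.576.
σ_{5d} = 3.29% × √5 = 7.357%; μ_{5d} = 5 × -0.07% = -0.350%.
VaR = −(-0.350%) + 2.576 × 7.357% = 19.302%.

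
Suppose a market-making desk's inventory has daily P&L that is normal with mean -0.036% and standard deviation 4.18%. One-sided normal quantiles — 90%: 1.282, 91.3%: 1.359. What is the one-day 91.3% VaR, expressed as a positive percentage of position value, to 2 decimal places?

VaR = −μ + z·σ = −(-0.036%) + 1.359 × 4.18% = 5.717%.

5.72%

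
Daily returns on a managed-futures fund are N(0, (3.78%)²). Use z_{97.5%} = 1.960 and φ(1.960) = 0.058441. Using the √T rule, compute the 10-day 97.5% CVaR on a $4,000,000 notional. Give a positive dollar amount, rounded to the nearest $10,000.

σ_{10d} = 3.78% × √10 = 11.953%.
ES multiplier = φ(z)/(1−α) = 0.058441/0.025 = 2.338.
ES = 11.953% × 2.338 = 27.946%; on $4,000,000: $1,117,840.

$1,120,000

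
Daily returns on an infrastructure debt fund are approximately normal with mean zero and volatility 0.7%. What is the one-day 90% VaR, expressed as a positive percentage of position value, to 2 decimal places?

At 90% one-sided, z = 1.282.
VaR = z·σ = 1.282 × 0.7% = 0.897%.

0.90%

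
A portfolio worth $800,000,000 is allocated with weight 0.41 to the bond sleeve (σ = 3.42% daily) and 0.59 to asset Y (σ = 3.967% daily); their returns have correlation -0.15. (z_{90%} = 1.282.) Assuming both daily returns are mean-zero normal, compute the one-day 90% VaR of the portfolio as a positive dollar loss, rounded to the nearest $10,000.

σ_p² = 0.41²·3.42² + 0.59²·3.967² + 2·-0.15·0.41·0.59·3.42·3.967 = 6.4597 (%²).
σ_p = √6.4597 = 2.542%.
VaR = 1.282 × 2.542% = 3.259%; on $800,000,000 that is $26,072,000.

$26,070,000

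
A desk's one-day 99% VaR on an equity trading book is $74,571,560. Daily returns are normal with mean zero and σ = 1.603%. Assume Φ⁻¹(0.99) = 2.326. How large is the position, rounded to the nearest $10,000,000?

$2,000,000,000

VaR as a fraction of value: z·σ = 2.326 × 1.603% = 3.72858%.
Position = $74,571,560 / 0.0372858 = $2,000,000,000.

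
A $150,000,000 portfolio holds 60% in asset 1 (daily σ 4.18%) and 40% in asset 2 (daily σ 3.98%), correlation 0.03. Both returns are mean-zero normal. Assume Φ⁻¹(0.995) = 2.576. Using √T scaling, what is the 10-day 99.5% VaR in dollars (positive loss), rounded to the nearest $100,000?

$36,800,000

σ_p = √(0.6²·4.18² + 0.4²·3.98² + 2·0.03·0.6·0.4·4.18·3.98) = 3.011%.
σ_{10d} = 3.011% × √10 = 9.522%.
VaR = 2.576 × 9.522% = 24.529%; on $150,000,000 that is $36,793,500.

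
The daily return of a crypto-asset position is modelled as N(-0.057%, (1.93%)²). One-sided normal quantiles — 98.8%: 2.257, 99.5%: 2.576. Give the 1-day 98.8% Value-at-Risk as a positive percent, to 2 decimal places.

VaR = −μ + z·σ = −(-0.057%) + 2.257 × 1.93% = 4.413%.

4.41%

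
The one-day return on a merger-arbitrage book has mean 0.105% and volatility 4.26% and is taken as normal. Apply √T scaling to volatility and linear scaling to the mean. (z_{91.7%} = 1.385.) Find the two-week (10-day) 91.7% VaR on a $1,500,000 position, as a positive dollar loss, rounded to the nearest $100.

$264,100

σ_{10d} = 4.26% × √10 = 13.471%; μ_{10d} = 10 × 0.105% = 1.050%.
VaR = −(1.050%) + 1.385 × 13.471% = 17.607%.
On $1,500,000: 0.17607 × $1,500,000 = $264,105.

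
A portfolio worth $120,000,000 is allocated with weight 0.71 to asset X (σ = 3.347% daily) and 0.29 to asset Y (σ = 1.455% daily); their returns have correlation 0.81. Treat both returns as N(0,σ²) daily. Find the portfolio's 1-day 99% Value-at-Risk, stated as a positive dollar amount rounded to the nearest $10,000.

σ_p² = 0.71²·3.347² + 0.29²·1.455² + 2·0.81·0.71·0.29·3.347·1.455 = 7.4496 (%²).
σ_p = √7.4496 = 2.729%.
At 99%, z = 2.326.
VaR = 2.326 × 2.729% = 6.348%; on $120,000,000 that is $7,617,600.

$7,620,000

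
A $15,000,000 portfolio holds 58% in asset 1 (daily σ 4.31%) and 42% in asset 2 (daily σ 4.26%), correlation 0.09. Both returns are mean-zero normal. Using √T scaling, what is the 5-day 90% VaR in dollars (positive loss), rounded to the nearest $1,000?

σ_p = √(0.58²·4.31² + 0.42²·4.26² + 2·0.09·0.58·0.42·4.31·4.26) = 3.202%.
σ_{5d} = 3.202% × √5 = 7.160%.
z(90%) = 1.282.
VaR = 1.282 × 7.160% = 9.179%; on $15,000,000 that is $1,376,850.

$1,377,000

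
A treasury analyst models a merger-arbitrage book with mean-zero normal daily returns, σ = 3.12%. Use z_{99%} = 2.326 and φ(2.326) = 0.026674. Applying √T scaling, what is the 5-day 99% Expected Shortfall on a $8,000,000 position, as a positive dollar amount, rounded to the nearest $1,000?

$1,489,000

σ_{5d} = 3.12% × √5 = 6.977%.
ES multiplier = φ(z)/(1−α) = 0.026674/0.01 = 2.667.
ES = 6.977% × 2.667 = 18.608%; on $8,000,000: $1,488,640.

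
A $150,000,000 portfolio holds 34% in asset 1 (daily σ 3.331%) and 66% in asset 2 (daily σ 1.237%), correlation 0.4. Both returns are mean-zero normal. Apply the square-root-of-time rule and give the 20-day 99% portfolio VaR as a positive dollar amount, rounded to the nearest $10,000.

σ_p = √(0.34²·3.331² + 0.66²·1.237² + 2·0.4·0.34·0.66·3.331·1.237) = 1.640%.
σ_{20d} = 1.640% × √20 = 7.334%.
z(99%) = 2.326.
VaR = 2.326 × 7.334% = 17.059%; on $150,000,000 that is $25,588,500.

$25,590,000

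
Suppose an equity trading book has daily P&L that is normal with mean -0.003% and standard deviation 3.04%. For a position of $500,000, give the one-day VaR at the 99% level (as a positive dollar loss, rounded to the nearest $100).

At 99% one-sided, z = 2.326.
VaR = −μ + z·σ = −(-0.003%) + 2.326 × 3.04% = 7.074%.
On $500,000: 0.07074 × $500,000 = $35,370.

$35,400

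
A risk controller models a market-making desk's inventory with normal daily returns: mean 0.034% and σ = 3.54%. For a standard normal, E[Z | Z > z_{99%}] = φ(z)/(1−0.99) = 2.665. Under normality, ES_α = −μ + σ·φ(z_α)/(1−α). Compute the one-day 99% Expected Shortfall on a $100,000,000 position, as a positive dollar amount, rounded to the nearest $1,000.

ES = −(0.034%) + 3.54% × 2.665 = 9.400%.
On $100,000,000: 0.09400 × $100,000,000 = $9,400,000.

$9,400,000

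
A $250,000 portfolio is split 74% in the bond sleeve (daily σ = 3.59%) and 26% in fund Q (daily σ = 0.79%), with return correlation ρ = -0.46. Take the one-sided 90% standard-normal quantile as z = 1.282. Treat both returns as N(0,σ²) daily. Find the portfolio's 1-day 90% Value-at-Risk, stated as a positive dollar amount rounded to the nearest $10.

σ_p² = 0.74²·3.59² + 0.26²·0.79² + 2·-0.46·0.74·0.26·3.59·0.79 = 6.5977 (%²).
σ_p = √6.5977 = 2.569%.
VaR = 1.282 × 2.569% = 3.293%; on $250,000 that is $8,232.

$8,230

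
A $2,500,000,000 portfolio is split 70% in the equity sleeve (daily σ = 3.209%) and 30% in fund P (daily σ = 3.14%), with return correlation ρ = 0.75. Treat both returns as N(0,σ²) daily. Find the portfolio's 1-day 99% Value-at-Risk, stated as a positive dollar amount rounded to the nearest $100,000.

σ_p² = 0.7²·3.209² + 0.3²·3.14² + 2·0.75·0.7·0.3·3.209·3.14 = 9.1072 (%²).
σ_p = √9.1072 = 3.018%.
At 99%, z = 2.326.
VaR = 2.326 × 3.018% = 7.020%; on $2,500,000,000 that is $175,500,000.

$175,500,000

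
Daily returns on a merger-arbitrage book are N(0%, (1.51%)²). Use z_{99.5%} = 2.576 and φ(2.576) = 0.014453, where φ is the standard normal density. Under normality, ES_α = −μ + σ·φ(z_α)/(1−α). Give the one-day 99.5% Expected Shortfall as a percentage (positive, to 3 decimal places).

4.365%

Tail multiplier: φ(z)/(1−α) = 0.014453 / 0.005 = 2.891.
ES = 1.51% × 2.891 = 4.365%.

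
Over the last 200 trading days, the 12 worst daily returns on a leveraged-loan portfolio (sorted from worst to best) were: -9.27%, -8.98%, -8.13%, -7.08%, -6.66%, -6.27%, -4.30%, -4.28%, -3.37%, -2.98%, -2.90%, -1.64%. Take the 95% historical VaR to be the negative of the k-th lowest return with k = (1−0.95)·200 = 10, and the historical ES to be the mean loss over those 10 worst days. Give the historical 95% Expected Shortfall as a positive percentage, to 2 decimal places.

6.13%

The 10 worst returns sum to -61.32%.
ES = −(-61.32%) / 10 = 6.132% ≈ 6.13%.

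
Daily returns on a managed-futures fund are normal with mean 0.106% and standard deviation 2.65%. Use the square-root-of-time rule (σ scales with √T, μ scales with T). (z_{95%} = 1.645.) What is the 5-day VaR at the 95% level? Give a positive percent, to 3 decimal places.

9.218%

σ_{5d} = 2.65% × √5 = 5.926%; μ_{5d} = 5 × 0.106% = 0.530%.
VaR = −(0.530%) + 1.645 × 5.926% = 9.218%.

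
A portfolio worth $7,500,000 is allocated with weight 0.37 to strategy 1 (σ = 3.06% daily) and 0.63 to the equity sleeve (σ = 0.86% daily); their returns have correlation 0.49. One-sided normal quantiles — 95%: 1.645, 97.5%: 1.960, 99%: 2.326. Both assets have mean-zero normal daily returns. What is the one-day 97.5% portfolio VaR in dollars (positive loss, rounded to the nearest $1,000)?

σ_p² = 0.37²·3.06² + 0.63²·0.86² + 2·0.49·0.37·0.63·3.06·0.86 = 2.1766 (%²).
σ_p = √2.1766 = 1.475%.
VaR = 1.960 × 1.475% = 2.891%; on $7,500,000 that is $216,825.

$217,000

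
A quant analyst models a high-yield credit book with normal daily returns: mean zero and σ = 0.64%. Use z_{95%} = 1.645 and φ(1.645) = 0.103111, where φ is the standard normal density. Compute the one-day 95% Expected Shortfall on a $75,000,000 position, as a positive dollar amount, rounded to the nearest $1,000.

Tail multiplier: φ(z)/(1−α) = 0.103111 / 0.05 = 2.062.
ES = 0.64% × 2.062 = 1.320%.
On $75,000,000: 0.01320 × $75,000,000 = $990,000.

$990,000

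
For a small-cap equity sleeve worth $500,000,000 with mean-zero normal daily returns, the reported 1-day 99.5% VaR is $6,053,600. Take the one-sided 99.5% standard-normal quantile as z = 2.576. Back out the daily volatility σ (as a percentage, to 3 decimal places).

0.470%

VaR as a fraction: $6,053,600 / $500,000,000 = 1.211%.
σ = VaR / z = 1.211% / 2.576 = 0.470%.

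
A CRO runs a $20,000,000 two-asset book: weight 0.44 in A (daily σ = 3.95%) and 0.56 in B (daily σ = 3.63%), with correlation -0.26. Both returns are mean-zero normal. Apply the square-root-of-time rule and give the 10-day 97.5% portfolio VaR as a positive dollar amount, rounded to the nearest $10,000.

$2,860,000

σ_p = √(0.44²·3.95² + 0.56²·3.63² + 2·-0.26·0.44·0.56·3.95·3.63) = 2.306%.
σ_{10d} = 2.306% × √10 = 7.292%.
z(97.5%) = 1.960.
VaR = 1.960 × 7.292% = 14.292%; on $20,000,000 that is $2,858,400.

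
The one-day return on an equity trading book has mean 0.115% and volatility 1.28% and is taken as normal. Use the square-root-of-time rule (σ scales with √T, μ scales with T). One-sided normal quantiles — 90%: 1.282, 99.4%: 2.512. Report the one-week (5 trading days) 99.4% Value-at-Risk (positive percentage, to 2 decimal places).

6.61%

σ_{5d} = 1.28% × √5 = 2.862%; μ_{5d} = 5 × 0.115% = 0.575%.
VaR = −(0.575%) + 2.512 × 2.862% = 6.614%.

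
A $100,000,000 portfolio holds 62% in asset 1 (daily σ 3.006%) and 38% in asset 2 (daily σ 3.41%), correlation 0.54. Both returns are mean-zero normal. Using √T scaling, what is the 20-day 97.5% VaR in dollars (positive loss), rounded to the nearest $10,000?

σ_p = √(0.62²·3.006² + 0.38²·3.41² + 2·0.54·0.62·0.38·3.006·3.41) = 2.786%.
σ_{20d} = 2.786% × √20 = 12.459%.
z(97.5%) = 1.960.
VaR = 1.960 × 12.459% = 24.420%; on $100,000,000 that is $24,420,000.

$24,420,000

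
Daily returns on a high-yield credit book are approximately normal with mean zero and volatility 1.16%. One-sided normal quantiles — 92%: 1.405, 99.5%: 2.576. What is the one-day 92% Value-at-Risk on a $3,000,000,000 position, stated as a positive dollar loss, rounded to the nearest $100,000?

$48,900,000

VaR = z·σ = 1.405 × 1.16% = 1.630%.
On $3,000,000,000: 0.01630 × $3,000,000,000 = $48,900,000.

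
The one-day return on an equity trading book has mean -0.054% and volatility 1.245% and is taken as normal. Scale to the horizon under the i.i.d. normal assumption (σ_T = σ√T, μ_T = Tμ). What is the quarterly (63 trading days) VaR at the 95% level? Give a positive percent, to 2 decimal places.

19.66%

At 95%, z = 1.645.
σ_{63d} = 1.245% × √63 = 9.882%; μ_{63d} = 63 × -0.054% = -3.402%.
VaR = −(-3.402%) + 1.645 × 9.882% = 19.658%.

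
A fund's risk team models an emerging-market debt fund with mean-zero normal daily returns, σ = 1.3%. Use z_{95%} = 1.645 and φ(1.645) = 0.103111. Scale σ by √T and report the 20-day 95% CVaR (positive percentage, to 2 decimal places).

11.99%

σ_{20d} = 1.3% × √20 = 5.814%.
ES multiplier = φ(z)/(1−α) = 0.103111/0.05 = 2.062.
ES = 5.814% × 2.062 = 11.988%.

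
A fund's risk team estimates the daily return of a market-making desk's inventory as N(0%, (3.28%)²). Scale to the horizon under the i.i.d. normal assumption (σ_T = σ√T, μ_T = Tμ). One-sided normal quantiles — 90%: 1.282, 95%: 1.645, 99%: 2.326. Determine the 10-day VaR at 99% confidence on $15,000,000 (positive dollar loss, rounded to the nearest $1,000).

σ_{10d} = 3.28% × √10 = 10.372%.
VaR = 2.326 × 10.372% = 24.125%.
On $15,000,000: 0.24125 × $15,000,000 = $3,618,750.

$3,619,000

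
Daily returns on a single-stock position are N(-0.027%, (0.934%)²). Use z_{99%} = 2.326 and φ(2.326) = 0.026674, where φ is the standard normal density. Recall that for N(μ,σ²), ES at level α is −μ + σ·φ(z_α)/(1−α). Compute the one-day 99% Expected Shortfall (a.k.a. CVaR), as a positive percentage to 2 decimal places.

Tail multiplier: φ(z)/(1−α) = 0.026674 / 0.01 = 2.667.
ES = −(-0.027%) + 0.934% × 2.667 = 2.518%.

2.52%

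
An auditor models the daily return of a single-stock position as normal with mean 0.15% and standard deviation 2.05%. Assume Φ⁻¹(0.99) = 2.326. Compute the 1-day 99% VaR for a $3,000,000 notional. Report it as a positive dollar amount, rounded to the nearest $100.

VaR = −μ + z·σ = −(0.15%) + 2.326 × 2.05% = 4.618%.
On $3,000,000: 0.04618 × $3,000,000 = $138,540.

$138,500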